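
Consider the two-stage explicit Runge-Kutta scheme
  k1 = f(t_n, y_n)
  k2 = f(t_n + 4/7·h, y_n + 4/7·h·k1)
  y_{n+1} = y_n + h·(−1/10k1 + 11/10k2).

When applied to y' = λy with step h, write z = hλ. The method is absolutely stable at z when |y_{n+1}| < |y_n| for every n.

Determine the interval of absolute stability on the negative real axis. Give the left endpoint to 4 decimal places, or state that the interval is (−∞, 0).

With y'=λy (z=hλ):
  k1=λy_n ⇒ h·k1=z·y_n;  k2=λ(1+4/7z)y_n ⇒ h·k2=z(1+4/7z)y_n
  y_{n+1}/y_n = 1 − 1/10z + 11/10z(1+4/7z) = 1 + z + 22/35z²
  so R(z) = 1 + z + 22/35z².

Solve |R(x)|<1 on ℝ⁻.
x=-1.36: |R|=0.8026
R=1: x+22/35x²=0 ⇒ x=−35/22=-1.5909; min R=1−1/(4·22/35)=0.6023>−1
Confirm numerically:
  x=-1.035: |R|=0.63834 <1
  x=-0.895: |R|=0.60850 <1
  x=-0.737: |R|=0.60442 <1
  x=-0.666: |R|=0.61281 <1
  x=-1.969: |R|=1.46795 >1
  x=-1.619: |R|=1.02859 >1
So |R|<1 on (-1.5909, 0).

z∈(-1.5909,0).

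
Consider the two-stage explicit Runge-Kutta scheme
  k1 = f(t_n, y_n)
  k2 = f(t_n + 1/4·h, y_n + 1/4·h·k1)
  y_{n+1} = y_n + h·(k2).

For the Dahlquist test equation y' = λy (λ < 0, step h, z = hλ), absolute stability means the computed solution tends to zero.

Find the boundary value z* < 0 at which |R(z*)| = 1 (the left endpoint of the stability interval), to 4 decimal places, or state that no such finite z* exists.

Test eqn y'=λy, z=hλ:
  k1=λy_n ⇒ h·k1=z·y_n;  k2=λ(1+1/4z)y_n ⇒ h·k2=z(1+1/4z)y_n
  y_{n+1}/y_n = 1 + z(1+1/4z) = 1 + z + 1/4z²
  ⇒ R(z) = 1 + z + 1/4z².

Solve |R(x)|<1 on ℝ⁻.
x=-1.68: |R|=0.0256
R=1: x+1/4x²=0 ⇒ x=−4=-4.0000; min R=1−1/(4·1/4)=0.0000>−1
Confirm numerically:
  x=-2.922: |R|=0.21252 <1
  x=-2.607: |R|=0.09211 <1
  x=-2.049: |R|=0.00060 <1
  x=-2.021: |R|=0.00011 <1
  x=-4.562: |R|=1.64096 >1
  x=-4.389: |R|=1.42683 >1
  x=-4.364: |R|=1.39712 >1
Stable set (-4.0000, 0).

z* = -4.0000.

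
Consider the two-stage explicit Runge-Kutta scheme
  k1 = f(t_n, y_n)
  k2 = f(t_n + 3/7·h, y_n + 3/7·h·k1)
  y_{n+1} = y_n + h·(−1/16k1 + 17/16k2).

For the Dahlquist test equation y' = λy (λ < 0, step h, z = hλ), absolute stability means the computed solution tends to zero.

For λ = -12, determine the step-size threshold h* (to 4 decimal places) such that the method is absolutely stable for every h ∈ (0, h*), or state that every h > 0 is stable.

Set f=λy, z=hλ:
  k1=λy_n ⇒ h·k1=z·y_n;  k2=λ(1+3/7z)y_n ⇒ h·k2=z(1+3/7z)y_n
  y_{n+1}/y_n = 1 − 1/16z + 17/16z(1+3/7z) = 1 + z + 51/112z²
  ⇒ R(z) = 1 + z + 51/112z².

Solve |R(x)|<1 on ℝ⁻.
x=-1.6: |R|=0.5657
R=1: x+51/112x²=0 ⇒ x=−112/51=-2.1961; min R=1−1/(4·51/112)=0.4510>−1
Confirm numerically:
  x=-2.123: |R|=0.92935 <1
  x=-1.934: |R|=0.76920 <1
  x=-1.914: |R|=0.75415 <1
  x=-2.584: |R|=1.45645 >1
  x=-2.353: |R|=1.16813 >1
So |R|<1 on (-2.1961, 0).

(-2.1961,0); λ=-12 ⇒ h* = (112/51)/12 = 0.1830.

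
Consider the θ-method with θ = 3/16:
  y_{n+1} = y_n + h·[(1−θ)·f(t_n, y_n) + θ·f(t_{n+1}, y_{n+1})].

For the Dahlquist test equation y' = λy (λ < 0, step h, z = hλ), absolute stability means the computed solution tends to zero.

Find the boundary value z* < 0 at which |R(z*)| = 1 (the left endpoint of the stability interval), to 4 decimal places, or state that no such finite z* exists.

left endpoint -3.2000.

Set f=λy, z=hλ:
  y_{n+1} = y_n + z·[13/16·y_n + 3/16·y_{n+1}] ⇒ (1 − 3/16z)y_{n+1} = (1 + 13/16z)y_n
  ⇒ R(z) = (1 + 13/16z)/(1 − 3/16z).

Need |R(x)|<1, x<0.
x=-1.32: |R|=0.0581
R=−1: 1+13/16x = −1+3/16x ⇒ -5/8x=2 ⇒ x=2/(-5/8)=-3.2000
Confirm numerically:
  x=-2.689: |R|=0.78768 <1
  x=-2.055: |R|=0.48342 <1
  x=-1.929: |R|=0.41662 <1
  x=-1.503: |R|=0.17256 <1
  x=-3.682: |R|=1.17821 >1
  x=-3.449: |R|=1.09451 >1
  x=-3.257: |R|=1.02212 >1
Stable set (-3.2000, 0).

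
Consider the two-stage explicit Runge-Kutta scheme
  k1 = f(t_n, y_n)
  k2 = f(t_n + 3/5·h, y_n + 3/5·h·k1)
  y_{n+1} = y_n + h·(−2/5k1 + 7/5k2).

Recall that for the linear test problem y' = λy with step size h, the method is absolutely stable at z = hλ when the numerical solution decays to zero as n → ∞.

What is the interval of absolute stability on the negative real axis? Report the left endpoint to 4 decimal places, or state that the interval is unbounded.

(-1.1905, 0).

On y'=λy, z=hλ:
  k1=λy_n ⇒ h·k1=z·y_n;  k2=λ(1+3/5z)y_n ⇒ h·k2=z(1+3/5z)y_n
  y_{n+1}/y_n = 1 − 2/5z + 7/5z(1+3/5z) = 1 + z + 21/25z²
  ⇒ R(z) = 1 + z + 21/25z².

Find x<0 with |R(x)|<1.
x=-0.41: |R|=0.7312
R=1: x+21/25x²=0 ⇒ x=−25/21=-1.1905; min R=1−1/(4·21/25)=0.7024>−1
Confirm numerically:
  x=-1.101: |R|=0.91725 <1
  x=-1.079: |R|=0.89896 <1
  x=-0.764: |R|=0.72630 <1
  x=-0.518: |R|=0.70739 <1
  x=-1.617: |R|=1.57934 >1
  x=-1.390: |R|=1.23296 >1
Stable set (-1.1905, 0).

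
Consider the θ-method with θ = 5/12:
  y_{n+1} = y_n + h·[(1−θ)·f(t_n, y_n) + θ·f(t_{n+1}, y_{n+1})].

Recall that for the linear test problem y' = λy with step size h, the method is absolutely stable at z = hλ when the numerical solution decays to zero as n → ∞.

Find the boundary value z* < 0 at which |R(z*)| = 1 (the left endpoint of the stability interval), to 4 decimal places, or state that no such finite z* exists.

z* = -12.0000.

Set f=λy, z=hλ:
  y_{n+1} = y_n + z·[7/12·y_n + 5/12·y_{n+1}] ⇒ (1 − 5/12z)y_{n+1} = (1 + 7/12z)y_n
  R(z) = (1 + 7/12z)/(1 − 5/12z).

Solve |R(x)|<1 on ℝ⁻.
x=-0.86: |R|=0.3669
R=−1: 1+7/12x = −1+5/12x ⇒ -1/6x=2 ⇒ x=2/(-1/6)=-12.0000
Confirm numerically:
  x=-11.685: |R|=0.99105 <1
  x=-10.539: |R|=0.95483 <1
  x=-9.164: |R|=0.90190 <1
  x=-7.890: |R|=0.84023 <1
  x=-12.530: |R|=1.01420 >1
  x=-12.423: |R|=1.01141 >1
  x=-12.376: |R|=1.01018 >1
So |R|<1 on (-12.0000, 0).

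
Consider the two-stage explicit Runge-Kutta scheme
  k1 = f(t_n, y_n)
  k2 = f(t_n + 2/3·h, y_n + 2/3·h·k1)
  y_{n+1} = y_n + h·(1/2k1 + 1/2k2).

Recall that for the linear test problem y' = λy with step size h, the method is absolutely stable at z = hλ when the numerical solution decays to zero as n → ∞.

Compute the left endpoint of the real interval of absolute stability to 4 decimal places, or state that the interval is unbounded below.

Test eqn y'=λy, z=hλ:
  k1=λy_n ⇒ h·k1=z·y_n;  k2=λ(1+2/3z)y_n ⇒ h·k2=z(1+2/3z)y_n
  y_{n+1}/y_n = 1 + 1/2z + 1/2z(1+2/3z) = 1 + z + 1/3z²
  R(z) = 1 + z + 1/3z².

Need |R(x)|<1, x<0.
x=-0.41: |R|=0.6460
R=1: x+1/3x²=0 ⇒ x=−3=-3.0000; min R=1−1/(4·1/3)=0.2500>−1
Confirm numerically:
  x=-2.710: |R|=0.73803 <1
  x=-1.446: |R|=0.25097 <1
  x=-1.376: |R|=0.25513 <1
  x=-3.440: |R|=1.50453 >1
  x=-3.089: |R|=1.09164 >1
Stable set (-3.0000, 0).

z* = -3.0000.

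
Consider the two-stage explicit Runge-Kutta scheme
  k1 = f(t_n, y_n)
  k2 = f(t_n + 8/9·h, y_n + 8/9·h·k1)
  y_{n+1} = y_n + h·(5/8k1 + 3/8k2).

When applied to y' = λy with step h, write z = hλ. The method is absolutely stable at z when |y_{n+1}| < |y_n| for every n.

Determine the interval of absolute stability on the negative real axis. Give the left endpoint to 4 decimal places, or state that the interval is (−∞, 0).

z∈(-3.0000,0).

With y'=λy (z=hλ):
  k1=λy_n ⇒ h·k1=z·y_n;  k2=λ(1+8/9z)y_n ⇒ h·k2=z(1+8/9z)y_n
  y_{n+1}/y_n = 1 + 5/8z + 3/8z(1+8/9z) = 1 + z + 1/3z²
  R(z) = 1 + z + 1/3z².

Find x<0 with |R(x)|<1.
x=-1.68: |R|=0.2608
R=1: x+1/3x²=0 ⇒ x=−3=-3.0000; min R=1−1/(4·1/3)=0.2500>−1
Confirm numerically:
  x=-2.743: |R|=0.76502 <1
  x=-2.579: |R|=0.63808 <1
  x=-1.396: |R|=0.25361 <1
  x=-3.191: |R|=1.20316 >1
  x=-3.101: |R|=1.10440 >1
Interval (-3.0000, 0).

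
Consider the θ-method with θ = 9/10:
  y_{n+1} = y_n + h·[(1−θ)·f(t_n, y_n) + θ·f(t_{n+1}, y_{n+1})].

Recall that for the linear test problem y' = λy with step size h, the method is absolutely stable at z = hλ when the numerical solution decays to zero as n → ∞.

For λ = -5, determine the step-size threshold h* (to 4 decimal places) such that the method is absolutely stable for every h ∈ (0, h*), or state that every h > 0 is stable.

With y'=λy (z=hλ):
  y_{n+1} = y_n + z·[1/10·y_n + 9/10·y_{n+1}] ⇒ (1 − 9/10z)y_{n+1} = (1 + 1/10z)y_n
  R(z) = (1 + 1/10z)/(1 − 9/10z).

Find x<0 with |R(x)|<1.
x=-1.24: |R|=0.4140
x=-2: |R|=0.2857
x=-10: |R|=0.0000
x=-100: |R|=0.0989
θ=9/10≥1/2 ⇒ |1+1/10x|<|1−9/10x| ∀x<0 ⇒ stable on all of ℝ⁻.

unbounded; (−∞, 0). Any h>0 works for λ=-5.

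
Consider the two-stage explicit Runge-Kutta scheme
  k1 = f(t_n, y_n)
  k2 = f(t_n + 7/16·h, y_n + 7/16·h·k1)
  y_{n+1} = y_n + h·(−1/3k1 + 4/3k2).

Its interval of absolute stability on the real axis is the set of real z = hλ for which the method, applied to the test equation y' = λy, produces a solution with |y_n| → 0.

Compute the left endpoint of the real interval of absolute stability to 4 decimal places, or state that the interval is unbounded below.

With y'=λy (z=hλ):
  k1=λy_n ⇒ h·k1=z·y_n;  k2=λ(1+7/16z)y_n ⇒ h·k2=z(1+7/16z)y_n
  y_{n+1}/y_n = 1 − 1/3z + 4/3z(1+7/16z) = 1 + z + 7/12z²
  Hence R(z) = 1 + z + 7/12z².

Need |R(x)|<1, x<0.
x=-0.98: |R|=0.5802
R=1: x+7/12x²=0 ⇒ x=−12/7=-1.7143; min R=1−1/(4·7/12)=0.5714>−1
Confirm numerically:
  x=-1.219: |R|=0.64781 <1
  x=-1.098: |R|=0.60527 <1
  x=-0.924: |R|=0.57404 <1
  x=-2.246: |R|=1.69663 >1
  x=-1.816: |R|=1.10775 >1
So |R|<1 on (-1.7143, 0).

z* = -1.7143.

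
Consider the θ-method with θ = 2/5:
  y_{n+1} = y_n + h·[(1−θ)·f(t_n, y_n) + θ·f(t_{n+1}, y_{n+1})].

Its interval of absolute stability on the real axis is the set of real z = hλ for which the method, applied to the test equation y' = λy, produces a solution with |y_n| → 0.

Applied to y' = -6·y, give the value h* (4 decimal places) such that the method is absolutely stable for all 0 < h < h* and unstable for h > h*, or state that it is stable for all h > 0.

Test eqn y'=λy, z=hλ:
  y_{n+1} = y_n + z·[3/5·y_n + 2/5·y_{n+1}] ⇒ (1 − 2/5z)y_{n+1} = (1 + 3/5z)y_n
  Hence R(z) = (1 + 3/5z)/(1 − 2/5z).

Need |R(x)|<1, x<0.
x=-1.79: |R|=0.0431
R=−1: 1+3/5x = −1+2/5x ⇒ -1/5x=2 ⇒ x=2/(-1/5)=-10.0000
Confirm numerically:
  x=-8.477: |R|=0.93063 <1
  x=-8.126: |R|=0.91182 <1
  x=-7.433: |R|=0.87078 <1
  x=-5.187: |R|=0.68694 <1
  x=-10.596: |R|=1.02276 >1
  x=-10.100: |R|=1.00397 >1
So |R|<1 on (-10.0000, 0).

(-10.0000,0); λ=-6 ⇒ h* = (10)/6 = 1.6667.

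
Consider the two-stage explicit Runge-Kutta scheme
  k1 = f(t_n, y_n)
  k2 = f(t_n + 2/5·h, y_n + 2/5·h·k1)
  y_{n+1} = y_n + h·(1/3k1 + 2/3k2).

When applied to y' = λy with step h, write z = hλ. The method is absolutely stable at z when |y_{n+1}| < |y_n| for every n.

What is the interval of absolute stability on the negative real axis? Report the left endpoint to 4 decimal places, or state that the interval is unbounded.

With y'=λy (z=hλ):
  k1=λy_n ⇒ h·k1=z·y_n;  k2=λ(1+2/5z)y_n ⇒ h·k2=z(1+2/5z)y_n
  y_{n+1}/y_n = 1 + 1/3z + 2/3z(1+2/5z) = 1 + z + 4/15z²
  R(z) = 1 + z + 4/15z².

Find x<0 with |R(x)|<1.
x=-0.33: |R|=0.6990
R=1: x+4/15x²=0 ⇒ x=−15/4=-3.7500; min R=1−1/(4·4/15)=0.0625>−1
Confirm numerically:
  x=-2.770: |R|=0.27611 <1
  x=-2.619: |R|=0.21011 <1
  x=-2.361: |R|=0.12549 <1
  x=-4.294: |R|=1.62292 >1
  x=-4.114: |R|=1.39933 >1
  x=-3.977: |R|=1.24074 >1
So |R|<1 on (-3.7500, 0).

z∈(-3.7500,0).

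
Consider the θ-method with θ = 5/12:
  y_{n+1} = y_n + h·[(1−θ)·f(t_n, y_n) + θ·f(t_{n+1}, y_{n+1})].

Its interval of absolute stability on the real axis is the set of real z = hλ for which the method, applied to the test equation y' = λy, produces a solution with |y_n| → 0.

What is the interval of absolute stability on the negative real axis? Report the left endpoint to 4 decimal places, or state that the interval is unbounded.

With y'=λy (z=hλ):
  y_{n+1} = y_n + z·[7/12·y_n + 5/12·y_{n+1}] ⇒ (1 − 5/12z)y_{n+1} = (1 + 7/12z)y_n
  R(z) = (1 + 7/12z)/(1 − 5/12z).

Find x<0 with |R(x)|<1.
x=-1.71: |R|=0.0015
R=−1: 1+7/12x = −1+5/12x ⇒ -1/6x=2 ⇒ x=2/(-1/6)=-12.0000
Confirm numerically:
  x=-10.879: |R|=0.96623 <1
  x=-10.654: |R|=0.95876 <1
  x=-8.006: |R|=0.84647 <1
  x=-5.577: |R|=0.67792 <1
  x=-12.514: |R|=1.01379 >1
  x=-12.204: |R|=1.00559 >1
  x=-12.160: |R|=1.00440 >1
Interval (-12.0000, 0).

(-12.0000, 0).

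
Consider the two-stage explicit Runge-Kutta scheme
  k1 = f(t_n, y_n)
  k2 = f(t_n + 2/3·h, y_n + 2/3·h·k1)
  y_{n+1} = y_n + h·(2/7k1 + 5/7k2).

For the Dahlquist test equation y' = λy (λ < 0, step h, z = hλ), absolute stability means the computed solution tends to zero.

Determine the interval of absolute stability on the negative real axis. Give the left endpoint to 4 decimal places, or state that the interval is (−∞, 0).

On y'=λy, z=hλ:
  k1=λy_n ⇒ h·k1=z·y_n;  k2=λ(1+2/3z)y_n ⇒ h·k2=z(1+2/3z)y_n
  y_{n+1}/y_n = 1 + 2/7z + 5/7z(1+2/3z) = 1 + z + 10/21z²
  so R(z) = 1 + z + 10/21z².

Solve |R(x)|<1 on ℝ⁻.
x=-0.87: |R|=0.4904
R=1: x+10/21x²=0 ⇒ x=−21/10=-2.1000; min R=1−1/(4·10/21)=0.4750>−1
Confirm numerically:
  x=-1.977: |R|=0.88420 <1
  x=-1.778: |R|=0.72737 <1
  x=-1.328: |R|=0.51180 <1
  x=-2.351: |R|=1.28100 >1
  x=-2.346: |R|=1.27482 >1
Interval (-2.1000, 0).

(-2.1000, 0).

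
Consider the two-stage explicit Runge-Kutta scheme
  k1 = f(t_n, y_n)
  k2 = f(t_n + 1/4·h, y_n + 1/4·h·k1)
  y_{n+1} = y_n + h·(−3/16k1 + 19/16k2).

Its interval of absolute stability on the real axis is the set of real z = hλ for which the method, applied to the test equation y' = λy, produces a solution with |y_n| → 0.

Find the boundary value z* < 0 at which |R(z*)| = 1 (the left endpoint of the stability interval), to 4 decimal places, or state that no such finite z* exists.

left endpoint -3.3684.

Set f=λy, z=hλ:
  k1=λy_n ⇒ h·k1=z·y_n;  k2=λ(1+1/4z)y_n ⇒ h·k2=z(1+1/4z)y_n
  y_{n+1}/y_n = 1 − 3/16z + 19/16z(1+1/4z) = 1 + z + 19/64z²
  Hence R(z) = 1 + z + 19/64z².

Need |R(x)|<1, x<0.
x=-0.88: |R|=0.3499
R=1: x+19/64x²=0 ⇒ x=−64/19=-3.3684; min R=1−1/(4·19/64)=0.1579>−1
Confirm numerically:
  x=-2.651: |R|=0.43538 <1
  x=-2.613: |R|=0.41399 <1
  x=-1.555: |R|=0.16285 <1
  x=-3.908: |R|=1.62601 >1
  x=-3.804: |R|=1.49190 >1
  x=-3.776: |R|=1.45690 >1
Interval (-3.3684, 0).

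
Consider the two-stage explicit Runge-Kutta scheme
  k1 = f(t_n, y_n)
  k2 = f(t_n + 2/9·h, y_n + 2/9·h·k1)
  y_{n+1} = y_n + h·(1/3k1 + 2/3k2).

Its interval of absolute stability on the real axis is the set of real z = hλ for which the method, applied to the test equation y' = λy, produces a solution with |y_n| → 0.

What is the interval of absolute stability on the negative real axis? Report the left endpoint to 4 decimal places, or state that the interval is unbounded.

Set f=λy, z=hλ:
  k1=λy_n ⇒ h·k1=z·y_n;  k2=λ(1+2/9z)y_n ⇒ h·k2=z(1+2/9z)y_n
  y_{n+1}/y_n = 1 + 1/3z + 2/3z(1+2/9z) = 1 + z + 4/27z²
  ⇒ R(z) = 1 + z + 4/27z².

Solve |R(x)|<1 on ℝ⁻.
x=-1.56: |R|=0.1995
R=1: x+4/27x²=0 ⇒ x=−27/4=-6.7500; min R=1−1/(4·4/27)=-0.6875>−1
Confirm numerically:
  x=-5.054: |R|=0.26986 <1
  x=-4.279: |R|=0.56643 <1
  x=-3.495: |R|=0.68537 <1
  x=-3.209: |R|=0.68342 <1
  x=-7.197: |R|=1.47660 >1
  x=-7.061: |R|=1.32533 >1
Stable set (-6.7500, 0).

(-6.7500, 0).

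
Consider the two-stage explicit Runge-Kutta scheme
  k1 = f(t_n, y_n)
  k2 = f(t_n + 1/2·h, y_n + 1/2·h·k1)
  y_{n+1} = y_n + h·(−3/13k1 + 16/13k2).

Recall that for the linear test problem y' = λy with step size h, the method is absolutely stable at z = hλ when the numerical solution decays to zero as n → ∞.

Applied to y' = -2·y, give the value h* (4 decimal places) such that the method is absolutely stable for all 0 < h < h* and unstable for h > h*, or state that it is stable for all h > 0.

With y'=λy (z=hλ):
  k1=λy_n ⇒ h·k1=z·y_n;  k2=λ(1+1/2z)y_n ⇒ h·k2=z(1+1/2z)y_n
  y_{n+1}/y_n = 1 − 3/13z + 16/13z(1+1/2z) = 1 + z + 8/13z²
  ⇒ R(z) = 1 + z + 8/13z².

Need |R(x)|<1, x<0.
x=-0.32: |R|=0.7430
R=1: x+8/13x²=0 ⇒ x=−13/8=-1.6250; min R=1−1/(4·8/13)=0.5938>−1
Confirm numerically:
  x=-1.323: |R|=0.75413 <1
  x=-1.232: |R|=0.70205 <1
  x=-0.833: |R|=0.59401 <1
  x=-0.701: |R|=0.60140 <1
  x=-2.002: |R|=1.46446 >1
  x=-1.657: |R|=1.03263 >1
Stable set (-1.6250, 0).

(-1.6250,0); λ=-2 ⇒ h* = (13/8)/2 = 0.8125.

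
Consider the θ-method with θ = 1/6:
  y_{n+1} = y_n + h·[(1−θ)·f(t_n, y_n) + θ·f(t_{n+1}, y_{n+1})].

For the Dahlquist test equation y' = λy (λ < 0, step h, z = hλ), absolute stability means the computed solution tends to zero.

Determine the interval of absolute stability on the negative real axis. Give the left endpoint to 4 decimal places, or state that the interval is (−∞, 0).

z∈(-3.0000,0).

On y'=λy, z=hλ:
  y_{n+1} = y_n + z·[5/6·y_n + 1/6·y_{n+1}] ⇒ (1 − 1/6z)y_{n+1} = (1 + 5/6z)y_n
  so R(z) = (1 + 5/6z)/(1 − 1/6z).

Need |R(x)|<1, x<0.
x=-0.34: |R|=0.6782
R=−1: 1+5/6x = −1+1/6x ⇒ -2/3x=2 ⇒ x=2/(-2/3)=-3.0000
Confirm numerically:
  x=-2.235: |R|=0.62842 <1
  x=-1.967: |R|=0.48136 <1
  x=-1.401: |R|=0.13579 <1
  x=-3.535: |R|=1.22444 >1
  x=-3.450: |R|=1.19048 >1
  x=-3.221: |R|=1.09587 >1
So |R|<1 on (-3.0000, 0).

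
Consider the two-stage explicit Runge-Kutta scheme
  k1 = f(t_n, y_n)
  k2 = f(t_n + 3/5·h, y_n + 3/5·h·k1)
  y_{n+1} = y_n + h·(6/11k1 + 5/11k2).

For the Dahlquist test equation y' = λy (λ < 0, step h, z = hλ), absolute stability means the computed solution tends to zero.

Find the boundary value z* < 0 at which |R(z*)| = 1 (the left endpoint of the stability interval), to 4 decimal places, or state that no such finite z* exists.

Test eqn y'=λy, z=hλ:
  k1=λy_n ⇒ h·k1=z·y_n;  k2=λ(1+3/5z)y_n ⇒ h·k2=z(1+3/5z)y_n
  y_{n+1}/y_n = 1 + 6/11z + 5/11z(1+3/5z) = 1 + z + 3/11z²
  so R(z) = 1 + z + 3/11z².

Solve |R(x)|<1 on ℝ⁻.
x=-0.49: |R|=0.5755
R=1: x+3/11x²=0 ⇒ x=−11/3=-3.6667; min R=1−1/(4·3/11)=0.0833>−1
Confirm numerically:
  x=-3.313: |R|=0.68045 <1
  x=-2.982: |R|=0.44318 <1
  x=-2.680: |R|=0.27884 <1
  x=-2.145: |R|=0.10982 <1
  x=-3.993: |R|=1.35538 >1
  x=-3.853: |R|=1.19580 >1
  x=-3.797: |R|=1.13497 >1
So |R|<1 on (-3.6667, 0).

left endpoint -3.6667.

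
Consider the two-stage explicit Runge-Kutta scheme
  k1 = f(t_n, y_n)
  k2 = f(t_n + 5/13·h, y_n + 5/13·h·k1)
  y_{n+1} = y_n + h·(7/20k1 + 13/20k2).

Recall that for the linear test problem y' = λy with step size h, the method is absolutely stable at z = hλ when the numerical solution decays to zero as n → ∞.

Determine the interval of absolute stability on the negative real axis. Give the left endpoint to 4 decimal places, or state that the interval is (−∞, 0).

(-4.0000, 0).

On y'=λy, z=hλ:
  k1=λy_n ⇒ h·k1=z·y_n;  k2=λ(1+5/13z)y_n ⇒ h·k2=z(1+5/13z)y_n
  y_{n+1}/y_n = 1 + 7/20z + 13/20z(1+5/13z) = 1 + z + 1/4z²
  ⇒ R(z) = 1 + z + 1/4z².

Solve |R(x)|<1 on ℝ⁻.
x=-1.28: |R|=0.1296
R=1: x+1/4x²=0 ⇒ x=−4=-4.0000; min R=1−1/(4·1/4)=0.0000>−1
Confirm numerically:
  x=-3.154: |R|=0.33293 <1
  x=-2.271: |R|=0.01836 <1
  x=-2.086: |R|=0.00185 <1
  x=-1.845: |R|=0.00601 <1
  x=-4.367: |R|=1.40067 >1
  x=-4.366: |R|=1.39949 >1
So |R|<1 on (-4.0000, 0).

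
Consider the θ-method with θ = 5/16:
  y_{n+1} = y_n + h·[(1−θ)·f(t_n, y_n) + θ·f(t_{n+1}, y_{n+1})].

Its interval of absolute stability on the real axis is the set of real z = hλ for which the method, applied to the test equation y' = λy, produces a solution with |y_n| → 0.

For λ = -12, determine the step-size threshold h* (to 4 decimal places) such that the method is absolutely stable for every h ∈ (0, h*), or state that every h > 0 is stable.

(-5.3333,0); λ=-12 ⇒ h* = (16/3)/12 = 0.4444.

Test eqn y'=λy, z=hλ:
  y_{n+1} = y_n + z·[11/16·y_n + 5/16·y_{n+1}] ⇒ (1 − 5/16z)y_{n+1} = (1 + 11/16z)y_n
  so R(z) = (1 + 11/16z)/(1 − 5/16z).

Need |R(x)|<1, x<0.
x=-1.35: |R|=0.0505
R=−1: 1+11/16x = −1+5/16x ⇒ -3/8x=2 ⇒ x=2/(-3/8)=-5.3333
Confirm numerically:
  x=-4.751: |R|=0.91211 <1
  x=-4.700: |R|=0.90380 <1
  x=-4.436: |R|=0.85898 <1
  x=-3.846: |R|=0.74669 <1
  x=-5.925: |R|=1.07781 >1
  x=-5.644: |R|=1.04215 >1
Interval (-5.3333, 0).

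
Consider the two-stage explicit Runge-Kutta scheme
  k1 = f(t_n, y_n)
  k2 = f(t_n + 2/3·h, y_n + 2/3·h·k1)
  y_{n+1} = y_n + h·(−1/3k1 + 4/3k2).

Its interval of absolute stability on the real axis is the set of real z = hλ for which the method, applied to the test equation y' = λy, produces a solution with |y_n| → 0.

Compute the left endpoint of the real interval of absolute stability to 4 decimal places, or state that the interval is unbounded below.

With y'=λy (z=hλ):
  k1=λy_n ⇒ h·k1=z·y_n;  k2=λ(1+2/3z)y_n ⇒ h·k2=z(1+2/3z)y_n
  y_{n+1}/y_n = 1 − 1/3z + 4/3z(1+2/3z) = 1 + z + 8/9z²
  ⇒ R(z) = 1 + z + 8/9z².

Boundary: |R(x)|=1, x<0.
x=-0.92: |R|=0.8324
R=1: x+8/9x²=0 ⇒ x=−9/8=-1.1250; min R=1−1/(4·8/9)=0.7188>−1
Confirm numerically:
  x=-0.891: |R|=0.81467 <1
  x=-0.753: |R|=0.75101 <1
  x=-0.659: |R|=0.72703 <1
  x=-1.709: |R|=1.88716 >1
  x=-1.619: |R|=1.71092 >1
  x=-1.243: |R|=1.13038 >1
Interval (-1.1250, 0).

left endpoint -1.1250.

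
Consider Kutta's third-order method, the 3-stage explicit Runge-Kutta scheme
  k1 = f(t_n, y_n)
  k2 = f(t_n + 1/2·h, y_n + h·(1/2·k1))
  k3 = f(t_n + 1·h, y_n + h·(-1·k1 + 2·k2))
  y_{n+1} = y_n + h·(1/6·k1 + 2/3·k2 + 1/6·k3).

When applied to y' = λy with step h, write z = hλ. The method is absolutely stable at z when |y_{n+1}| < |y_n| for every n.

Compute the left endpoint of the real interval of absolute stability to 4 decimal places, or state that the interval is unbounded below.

left endpoint -2.5127.

Set f=λy, z=hλ:
  order 3, 3-stage ⇒ R(z)=1+z+z^2/2+z^3/6
  (e.g. R(-0.35)=0.70410, |R|=0.70410)

Boundary: |R(x)|=1, x<0.
x=-0.35: |R|=0.7041
|R(-2.81)|=1.5600 |R(-2.27)|=0.6431 |R(-1.38)|=0.1342
Bisect:
  x_lo=-2.9537 |R|=1.8863  x_hi=-0.3259 |R|=0.7215
  mid=-1.63978 |R|=0.03020 →hi
  mid=-2.29673 |R|=0.67844 →hi
  mid=-2.62520 |R|=1.19471 →lo
  mid=-2.46097 |R|=0.91687 →hi
  mid=-2.54308 |R|=1.05058 →lo
  mid=-2.50203 |R|=0.98246 →hi
  mid=-2.52255 |R|=1.01620 →lo
  mid=-2.51229 |R|=0.99925 →hi
  ...
  [-2.51277,-2.51261] ⇒ x*=-2.5127
Interval (-2.5127, 0).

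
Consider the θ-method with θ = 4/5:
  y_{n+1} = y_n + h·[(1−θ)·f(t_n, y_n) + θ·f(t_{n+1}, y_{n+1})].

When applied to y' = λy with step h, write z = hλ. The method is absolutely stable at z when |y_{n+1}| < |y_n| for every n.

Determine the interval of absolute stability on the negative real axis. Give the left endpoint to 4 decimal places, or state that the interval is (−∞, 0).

Set f=λy, z=hλ:
  y_{n+1} = y_n + z·[1/5·y_n + 4/5·y_{n+1}] ⇒ (1 − 4/5z)y_{n+1} = (1 + 1/5z)y_n
  R(z) = (1 + 1/5z)/(1 − 4/5z).

Boundary: |R(x)|=1, x<0.
x=-1.17: |R|=0.3957
x=-2: |R|=0.2308
x=-10: |R|=0.1111
x=-100: |R|=0.2346
θ=4/5≥1/2 ⇒ |1+1/5x|<|1−4/5x| ∀x<0 ⇒ interval (−∞,0).

unbounded; (−∞, 0).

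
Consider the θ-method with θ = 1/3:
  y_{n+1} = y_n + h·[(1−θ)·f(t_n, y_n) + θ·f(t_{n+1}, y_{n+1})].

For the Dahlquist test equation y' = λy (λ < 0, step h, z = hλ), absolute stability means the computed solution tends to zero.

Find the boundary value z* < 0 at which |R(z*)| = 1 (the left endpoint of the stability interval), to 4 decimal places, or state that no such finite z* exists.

left endpoint -6.0000.

With y'=λy (z=hλ):
  y_{n+1} = y_n + z·[2/3·y_n + 1/3·y_{n+1}] ⇒ (1 − 1/3z)y_{n+1} = (1 + 2/3z)y_n
  Hence R(z) = (1 + 2/3z)/(1 − 1/3z).

Find x<0 with |R(x)|<1.
x=-0.38: |R|=0.6627
R=−1: 1+2/3x = −1+1/3x ⇒ -1/3x=2 ⇒ x=2/(-1/3)=-6.0000
Confirm numerically:
  x=-5.836: |R|=0.98144 <1
  x=-5.087: |R|=0.88710 <1
  x=-3.794: |R|=0.67530 <1
  x=-6.443: |R|=1.04691 >1
  x=-6.255: |R|=1.02755 >1
Stable set (-6.0000, 0).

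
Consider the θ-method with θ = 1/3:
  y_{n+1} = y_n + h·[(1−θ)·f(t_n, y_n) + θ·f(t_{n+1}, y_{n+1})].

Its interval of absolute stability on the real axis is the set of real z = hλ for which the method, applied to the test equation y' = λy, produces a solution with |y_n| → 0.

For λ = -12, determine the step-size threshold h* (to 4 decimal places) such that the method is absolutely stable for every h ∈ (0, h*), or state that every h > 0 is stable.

(-6.0000,0); λ=-12 ⇒ h* = (6)/12 = 0.5000.

With y'=λy (z=hλ):
  y_{n+1} = y_n + z·[2/3·y_n + 1/3·y_{n+1}] ⇒ (1 − 1/3z)y_{n+1} = (1 + 2/3z)y_n
  so R(z) = (1 + 2/3z)/(1 − 1/3z).

Find x<0 with |R(x)|<1.
x=-1.46: |R|=0.0179
R=−1: 1+2/3x = −1+1/3x ⇒ -1/3x=2 ⇒ x=2/(-1/3)=-6.0000
Confirm numerically:
  x=-4.087: |R|=0.73007 <1
  x=-3.695: |R|=0.65571 <1
  x=-3.383: |R|=0.59000 <1
  x=-2.523: |R|=0.37045 <1
  x=-6.452: |R|=1.04782 >1
  x=-6.067: |R|=1.00739 >1
Stable set (-6.0000, 0).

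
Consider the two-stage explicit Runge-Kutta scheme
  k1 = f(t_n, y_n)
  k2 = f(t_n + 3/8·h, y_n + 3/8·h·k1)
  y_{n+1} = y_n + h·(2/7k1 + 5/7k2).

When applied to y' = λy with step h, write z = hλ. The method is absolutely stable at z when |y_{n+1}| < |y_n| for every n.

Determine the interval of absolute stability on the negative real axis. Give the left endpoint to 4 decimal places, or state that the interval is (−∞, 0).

With y'=λy (z=hλ):
  k1=λy_n ⇒ h·k1=z·y_n;  k2=λ(1+3/8z)y_n ⇒ h·k2=z(1+3/8z)y_n
  y_{n+1}/y_n = 1 + 2/7z + 5/7z(1+3/8z) = 1 + z + 15/56z²
  R(z) = 1 + z + 15/56z².

Find x<0 with |R(x)|<1.
x=-1.4: |R|=0.1250
R=1: x+15/56x²=0 ⇒ x=−56/15=-3.7333; min R=1−1/(4·15/56)=0.0667>−1
Confirm numerically:
  x=-3.620: |R|=0.89011 <1
  x=-3.016: |R|=0.42050 <1
  x=-2.477: |R|=0.16645 <1
  x=-1.599: |R|=0.08586 <1
  x=-4.038: |R|=1.32953 >1
  x=-4.028: |R|=1.31792 >1
  x=-3.850: |R|=1.12031 >1
Interval (-3.7333, 0).

z∈(-3.7333,0).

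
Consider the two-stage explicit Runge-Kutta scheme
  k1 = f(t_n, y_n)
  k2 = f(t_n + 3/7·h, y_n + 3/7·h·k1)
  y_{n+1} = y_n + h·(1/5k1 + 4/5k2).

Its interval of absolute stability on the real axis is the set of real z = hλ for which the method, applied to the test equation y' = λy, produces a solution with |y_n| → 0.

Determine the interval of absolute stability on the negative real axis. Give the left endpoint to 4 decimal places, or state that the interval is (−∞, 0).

On y'=λy, z=hλ:
  k1=λy_n ⇒ h·k1=z·y_n;  k2=λ(1+3/7z)y_n ⇒ h·k2=z(1+3/7z)y_n
  y_{n+1}/y_n = 1 + 1/5z + 4/5z(1+3/7z) = 1 + z + 12/35z²
  so R(z) = 1 + z + 12/35z².

Find x<0 with |R(x)|<1.
x=-0.5: |R|=0.5857
R=1: x+12/35x²=0 ⇒ x=−35/12=-2.9167; min R=1−1/(4·12/35)=0.2708>−1
Confirm numerically:
  x=-2.535: |R|=0.66828 <1
  x=-1.506: |R|=0.27161 <1
  x=-1.244: |R|=0.28658 <1
  x=-3.329: |R|=1.47063 >1
  x=-3.236: |R|=1.35430 >1
  x=-3.059: |R|=1.14928 >1
Stable set (-2.9167, 0).

(-2.9167, 0).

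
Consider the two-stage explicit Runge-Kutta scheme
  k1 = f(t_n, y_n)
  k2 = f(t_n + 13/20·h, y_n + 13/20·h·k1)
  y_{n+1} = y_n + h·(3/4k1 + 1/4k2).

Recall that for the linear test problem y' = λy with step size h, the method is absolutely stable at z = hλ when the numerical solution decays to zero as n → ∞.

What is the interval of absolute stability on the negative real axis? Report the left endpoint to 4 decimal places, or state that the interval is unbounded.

(-6.1538, 0).

Set f=λy, z=hλ:
  k1=λy_n ⇒ h·k1=z·y_n;  k2=λ(1+13/20z)y_n ⇒ h·k2=z(1+13/20z)y_n
  y_{n+1}/y_n = 1 + 3/4z + 1/4z(1+13/20z) = 1 + z + 13/80z²
  ⇒ R(z) = 1 + z + 13/80z².

Boundary: |R(x)|=1, x<0.
x=-1.12: |R|=0.0838
R=1: x+13/80x²=0 ⇒ x=−80/13=-6.1538; min R=1−1/(4·13/80)=-0.5385>−1
Confirm numerically:
  x=-6.071: |R|=0.91827 <1
  x=-5.046: |R|=0.09159 <1
  x=-4.362: |R|=0.27011 <1
  x=-3.628: |R|=0.48911 <1
  x=-6.728: |R|=1.62772 >1
  x=-6.670: |R|=1.55945 >1
  x=-6.271: |R|=1.11938 >1
Stable set (-6.1538, 0).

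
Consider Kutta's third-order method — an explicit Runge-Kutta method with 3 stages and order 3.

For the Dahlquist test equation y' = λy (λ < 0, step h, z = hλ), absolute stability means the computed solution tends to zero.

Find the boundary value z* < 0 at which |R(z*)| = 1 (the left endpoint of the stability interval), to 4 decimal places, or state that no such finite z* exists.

Set f=λy, z=hλ:
  order 3, 3-stage ⇒ R(z)=1+z+z^2/2+z^3/6
  (e.g. R(-1.57)=0.01747, |R|=0.01747)

Find x<0 with |R(x)|<1.
x=-1.57: |R|=0.0175
|R(-2.27)|=0.6431 |R(-1.43)|=0.1051 |R(-1.09)|=0.2882
Bisect:
  x_lo=-3.0173 |R|=2.0434  x_hi=-0.2269 |R|=0.7969
  mid=-1.62210 |R|=0.01784 →hi
  mid=-2.31968 |R|=0.70955 →hi
  mid=-2.66847 |R|=1.27501 →lo
  mid=-2.49407 |R|=0.96956 →hi
  mid=-2.58127 |R|=1.11627 →lo
  mid=-2.53767 |R|=1.04146 →lo
  mid=-2.51587 |R|=1.00515 →lo
  mid=-2.50497 |R|=0.98727 →hi
  mid=-2.51042 |R|=0.99619 →hi
  mid=-2.51315 |R|=1.00066 →lo
  ...
  [-2.51281,-2.51264] ⇒ x*=-2.5127
Interval (-2.5127, 0).

left endpoint -2.5127.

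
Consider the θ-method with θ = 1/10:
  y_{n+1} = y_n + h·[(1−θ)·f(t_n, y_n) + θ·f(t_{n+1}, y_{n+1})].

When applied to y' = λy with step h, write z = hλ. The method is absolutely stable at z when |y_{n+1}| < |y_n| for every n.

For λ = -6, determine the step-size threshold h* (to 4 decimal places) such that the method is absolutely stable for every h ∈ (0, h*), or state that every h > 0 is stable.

On y'=λy, z=hλ:
  y_{n+1} = y_n + z·[9/10·y_n + 1/10·y_{n+1}] ⇒ (1 − 1/10z)y_{n+1} = (1 + 9/10z)y_n
  Hence R(z) = (1 + 9/10z)/(1 − 1/10z).

Need |R(x)|<1, x<0.
x=-0.43: |R|=0.5877
R=−1: 1+9/10x = −1+1/10x ⇒ -4/5x=2 ⇒ x=2/(-4/5)=-2.5000
Confirm numerically:
  x=-1.995: |R|=0.66319 <1
  x=-1.814: |R|=0.53547 <1
  x=-1.539: |R|=0.33374 <1
  x=-1.061: |R|=0.04077 <1
  x=-2.837: |R|=1.21002 >1
  x=-2.577: |R|=1.04898 >1
So |R|<1 on (-2.5000, 0).

(-2.5000,0); λ=-6 ⇒ h* = (5/2)/6 = 0.4167.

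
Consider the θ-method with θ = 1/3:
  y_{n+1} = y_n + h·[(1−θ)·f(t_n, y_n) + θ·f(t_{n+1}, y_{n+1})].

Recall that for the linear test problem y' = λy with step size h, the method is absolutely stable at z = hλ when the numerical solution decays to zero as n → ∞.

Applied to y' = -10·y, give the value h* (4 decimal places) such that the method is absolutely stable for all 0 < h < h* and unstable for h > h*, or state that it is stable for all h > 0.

On y'=λy, z=hλ:
  y_{n+1} = y_n + z·[2/3·y_n + 1/3·y_{n+1}] ⇒ (1 − 1/3z)y_{n+1} = (1 + 2/3z)y_n
  so R(z) = (1 + 2/3z)/(1 − 1/3z).

Find x<0 with |R(x)|<1.
x=-0.32: |R|=0.7108
R=−1: 1+2/3x = −1+1/3x ⇒ -1/3x=2 ⇒ x=2/(-1/3)=-6.0000
Confirm numerically:
  x=-4.133: |R|=0.73826 <1
  x=-2.973: |R|=0.49322 <1
  x=-2.593: |R|=0.39085 <1
  x=-6.491: |R|=1.05173 >1
  x=-6.284: |R|=1.03059 >1
Interval (-6.0000, 0).

(-6.0000,0); λ=-10 ⇒ h* = (6)/10 = 0.6000.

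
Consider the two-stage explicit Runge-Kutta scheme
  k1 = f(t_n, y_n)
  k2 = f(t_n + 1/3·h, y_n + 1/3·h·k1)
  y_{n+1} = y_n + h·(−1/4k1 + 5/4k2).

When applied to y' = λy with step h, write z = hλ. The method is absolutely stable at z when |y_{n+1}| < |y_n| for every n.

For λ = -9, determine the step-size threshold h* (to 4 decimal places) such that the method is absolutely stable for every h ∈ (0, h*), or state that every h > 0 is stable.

On y'=λy, z=hλ:
  k1=λy_n ⇒ h·k1=z·y_n;  k2=λ(1+1/3z)y_n ⇒ h·k2=z(1+1/3z)y_n
  y_{n+1}/y_n = 1 − 1/4z + 5/4z(1+1/3z) = 1 + z + 5/12z²
  Hence R(z) = 1 + z + 5/12z².

Solve |R(x)|<1 on ℝ⁻.
x=-1.25: |R|=0.4010
R=1: x+5/12x²=0 ⇒ x=−12/5=-2.4000; min R=1−1/(4·5/12)=0.4000>−1
Confirm numerically:
  x=-2.017: |R|=0.67812 <1
  x=-1.097: |R|=0.40442 <1
  x=-0.989: |R|=0.41855 <1
  x=-2.770: |R|=1.42704 >1
  x=-2.608: |R|=1.22603 >1
Interval (-2.4000, 0).

(-2.4000,0); λ=-9 ⇒ h* = (12/5)/9 = 0.2667.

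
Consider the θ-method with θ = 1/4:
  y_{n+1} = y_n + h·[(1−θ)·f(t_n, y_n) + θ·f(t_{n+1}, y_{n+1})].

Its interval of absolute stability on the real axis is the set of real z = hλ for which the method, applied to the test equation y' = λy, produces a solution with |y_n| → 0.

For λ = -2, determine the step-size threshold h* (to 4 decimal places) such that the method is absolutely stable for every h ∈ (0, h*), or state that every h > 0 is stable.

(-4.0000,0); λ=-2 ⇒ h* = (4)/2 = 2.0000.

Test eqn y'=λy, z=hλ:
  y_{n+1} = y_n + z·[3/4·y_n + 1/4·y_{n+1}] ⇒ (1 − 1/4z)y_{n+1} = (1 + 3/4z)y_n
  so R(z) = (1 + 3/4z)/(1 − 1/4z).

Find x<0 with |R(x)|<1.
x=-1.28: |R|=0.0303
R=−1: 1+3/4x = −1+1/4x ⇒ -1/2x=2 ⇒ x=2/(-1/2)=-4.0000
Confirm numerically:
  x=-2.880: |R|=0.67442 <1
  x=-2.224: |R|=0.42931 <1
  x=-1.643: |R|=0.16463 <1
  x=-4.589: |R|=1.13715 >1
  x=-4.123: |R|=1.03028 >1
So |R|<1 on (-4.0000, 0).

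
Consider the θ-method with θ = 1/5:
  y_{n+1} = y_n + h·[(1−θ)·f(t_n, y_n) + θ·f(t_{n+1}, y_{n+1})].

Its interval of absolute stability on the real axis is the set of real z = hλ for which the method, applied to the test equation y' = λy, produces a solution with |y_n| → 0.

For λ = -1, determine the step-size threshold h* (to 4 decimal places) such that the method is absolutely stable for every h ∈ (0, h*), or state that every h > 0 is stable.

(-3.3333,0); λ=-1 ⇒ h* = (10/3)/1 = 3.3333.

Set f=λy, z=hλ:
  y_{n+1} = y_n + z·[4/5·y_n + 1/5·y_{n+1}] ⇒ (1 − 1/5z)y_{n+1} = (1 + 4/5z)y_n
  R(z) = (1 + 4/5z)/(1 − 1/5z).

Find x<0 with |R(x)|<1.
x=-1.7: |R|=0.2687
R=−1: 1+4/5x = −1+1/5x ⇒ -3/5x=2 ⇒ x=2/(-3/5)=-3.3333
Confirm numerically:
  x=-2.848: |R|=0.81448 <1
  x=-2.664: |R|=0.73800 <1
  x=-2.114: |R|=0.48580 <1
  x=-3.760: |R|=1.14612 >1
  x=-3.726: |R|=1.13500 >1
  x=-3.627: |R|=1.10212 >1
Interval (-3.3333, 0).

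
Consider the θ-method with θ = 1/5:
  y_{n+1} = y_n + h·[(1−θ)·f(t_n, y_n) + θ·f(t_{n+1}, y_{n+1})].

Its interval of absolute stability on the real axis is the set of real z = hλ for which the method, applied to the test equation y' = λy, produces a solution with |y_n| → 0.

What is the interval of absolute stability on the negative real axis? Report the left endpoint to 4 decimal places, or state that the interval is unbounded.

With y'=λy (z=hλ):
  y_{n+1} = y_n + z·[4/5·y_n + 1/5·y_{n+1}] ⇒ (1 − 1/5z)y_{n+1} = (1 + 4/5z)y_n
  so R(z) = (1 + 4/5z)/(1 − 1/5z).

Find x<0 with |R(x)|<1.
x=-1.04: |R|=0.1391
R=−1: 1+4/5x = −1+1/5x ⇒ -3/5x=2 ⇒ x=2/(-3/5)=-3.3333
Confirm numerically:
  x=-3.096: |R|=0.91206 <1
  x=-3.078: |R|=0.90517 <1
  x=-2.906: |R|=0.83784 <1
  x=-1.996: |R|=0.42653 <1
  x=-3.807: |R|=1.16135 >1
  x=-3.723: |R|=1.13401 >1
  x=-3.378: |R|=1.01599 >1
So |R|<1 on (-3.3333, 0).

z∈(-3.3333,0).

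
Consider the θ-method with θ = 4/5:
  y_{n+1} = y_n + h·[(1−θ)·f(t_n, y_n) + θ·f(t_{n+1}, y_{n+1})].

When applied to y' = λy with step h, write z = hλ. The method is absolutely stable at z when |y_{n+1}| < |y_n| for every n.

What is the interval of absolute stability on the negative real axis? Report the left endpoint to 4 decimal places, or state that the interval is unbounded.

(−∞, 0) — no finite endpoint.

With y'=λy (z=hλ):
  y_{n+1} = y_n + z·[1/5·y_n + 4/5·y_{n+1}] ⇒ (1 − 4/5z)y_{n+1} = (1 + 1/5z)y_n
  ⇒ R(z) = (1 + 1/5z)/(1 − 4/5z).

Find x<0 with |R(x)|<1.
x=-0.68: |R|=0.5596
x=-2: |R|=0.2308
x=-10: |R|=0.1111
x=-100: |R|=0.2346
θ=4/5≥1/2 ⇒ |1+1/5x|<|1−4/5x| ∀x<0 ⇒ interval (−∞,0).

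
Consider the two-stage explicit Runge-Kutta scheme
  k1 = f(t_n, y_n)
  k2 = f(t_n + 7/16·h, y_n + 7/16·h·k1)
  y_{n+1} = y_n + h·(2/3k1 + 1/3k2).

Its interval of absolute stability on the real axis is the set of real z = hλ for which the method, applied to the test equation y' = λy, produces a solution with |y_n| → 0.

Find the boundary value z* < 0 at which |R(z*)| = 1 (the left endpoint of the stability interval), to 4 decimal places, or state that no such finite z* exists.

With y'=λy (z=hλ):
  k1=λy_n ⇒ h·k1=z·y_n;  k2=λ(1+7/16z)y_n ⇒ h·k2=z(1+7/16z)y_n
  y_{n+1}/y_n = 1 + 2/3z + 1/3z(1+7/16z) = 1 + z + 7/48z²
  R(z) = 1 + z + 7/48z².

Find x<0 with |R(x)|<1.
x=-0.8: |R|=0.2933
R=1: x+7/48x²=0 ⇒ x=−48/7=-6.8571; min R=1−1/(4·7/48)=-0.7143>−1
Confirm numerically:
  x=-6.766: |R|=0.91007 <1
  x=-4.989: |R|=0.35919 <1
  x=-4.700: |R|=0.47854 <1
  x=-4.488: |R|=0.55060 <1
  x=-7.242: |R|=1.40646 >1
  x=-7.217: |R|=1.37874 >1
  x=-7.099: |R|=1.25039 >1
Stable set (-6.8571, 0).

z* = -6.8571.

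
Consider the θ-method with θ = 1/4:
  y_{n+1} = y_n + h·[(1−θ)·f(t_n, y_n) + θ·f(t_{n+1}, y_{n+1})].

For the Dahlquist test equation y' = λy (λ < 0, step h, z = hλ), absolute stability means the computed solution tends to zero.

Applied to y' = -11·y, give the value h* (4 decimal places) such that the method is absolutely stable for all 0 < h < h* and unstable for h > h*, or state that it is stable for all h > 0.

(-4.0000,0); λ=-11 ⇒ h* = (4)/11 = 0.3636.

Test eqn y'=λy, z=hλ:
  y_{n+1} = y_n + z·[3/4·y_n + 1/4·y_{n+1}] ⇒ (1 − 1/4z)y_{n+1} = (1 + 3/4z)y_n
  R(z) = (1 + 3/4z)/(1 − 1/4z).

Solve |R(x)|<1 on ℝ⁻.
x=-0.87: |R|=0.2854
R=−1: 1+3/4x = −1+1/4x ⇒ -1/2x=2 ⇒ x=2/(-1/2)=-4.0000
Confirm numerically:
  x=-2.858: |R|=0.66696 <1
  x=-1.891: |R|=0.28399 <1
  x=-1.823: |R|=0.25228 <1
  x=-4.517: |R|=1.12140 >1
  x=-4.380: |R|=1.09069 >1
  x=-4.265: |R|=1.06413 >1
Stable set (-4.0000, 0).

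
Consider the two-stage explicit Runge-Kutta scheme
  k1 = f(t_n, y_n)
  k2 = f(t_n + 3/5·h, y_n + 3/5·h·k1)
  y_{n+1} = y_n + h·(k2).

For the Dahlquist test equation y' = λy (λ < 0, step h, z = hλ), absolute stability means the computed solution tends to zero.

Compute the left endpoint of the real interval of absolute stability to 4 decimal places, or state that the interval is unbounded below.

With y'=λy (z=hλ):
  k1=λy_n ⇒ h·k1=z·y_n;  k2=λ(1+3/5z)y_n ⇒ h·k2=z(1+3/5z)y_n
  y_{n+1}/y_n = 1 + z(1+3/5z) = 1 + z + 3/5z²
  ⇒ R(z) = 1 + z + 3/5z².

Need |R(x)|<1, x<0.
x=-1.02: |R|=0.6042
R=1: x+3/5x²=0 ⇒ x=−5/3=-1.6667; min R=1−1/(4·3/5)=0.5833>−1
Confirm numerically:
  x=-1.044: |R|=0.60996 <1
  x=-0.991: |R|=0.59825 <1
  x=-0.843: |R|=0.58339 <1
  x=-2.048: |R|=1.46858 >1
  x=-1.969: |R|=1.35718 >1
  x=-1.893: |R|=1.25707 >1
Interval (-1.6667, 0).

z* = -1.6667.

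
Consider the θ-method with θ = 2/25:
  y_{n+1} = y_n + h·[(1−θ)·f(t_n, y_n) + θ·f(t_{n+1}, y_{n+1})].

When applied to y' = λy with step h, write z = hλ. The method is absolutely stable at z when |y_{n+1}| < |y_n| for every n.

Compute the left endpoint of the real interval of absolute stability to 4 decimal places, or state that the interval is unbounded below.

Set f=λy, z=hλ:
  y_{n+1} = y_n + z·[23/25·y_n + 2/25·y_{n+1}] ⇒ (1 − 2/25z)y_{n+1} = (1 + 23/25z)y_n
  ⇒ R(z) = (1 + 23/25z)/(1 − 2/25z).

Solve |R(x)|<1 on ℝ⁻.
x=-1.4: |R|=0.2590
R=−1: 1+23/25x = −1+2/25x ⇒ -21/25x=2 ⇒ x=2/(-21/25)=-2.3810
Confirm numerically:
  x=-1.944: |R|=0.68236 <1
  x=-1.791: |R|=0.56655 <1
  x=-1.236: |R|=0.12478 <1
  x=-2.971: |R|=1.40046 >1
  x=-2.835: |R|=1.31089 >1
  x=-2.682: |R|=1.20821 >1
Stable set (-2.3810, 0).

z* = -2.3810.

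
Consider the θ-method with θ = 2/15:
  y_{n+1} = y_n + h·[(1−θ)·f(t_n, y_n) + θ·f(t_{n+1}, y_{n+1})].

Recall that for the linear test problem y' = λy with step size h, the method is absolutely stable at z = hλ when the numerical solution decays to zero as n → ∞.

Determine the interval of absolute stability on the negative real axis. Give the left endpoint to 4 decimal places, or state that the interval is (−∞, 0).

(-2.7273, 0).

On y'=λy, z=hλ:
  y_{n+1} = y_n + z·[13/15·y_n + 2/15·y_{n+1}] ⇒ (1 − 2/15z)y_{n+1} = (1 + 13/15z)y_n
  R(z) = (1 + 13/15z)/(1 − 2/15z).

Find x<0 with |R(x)|<1.
x=-1.35: |R|=0.1441
R=−1: 1+13/15x = −1+2/15x ⇒ -11/15x=2 ⇒ x=2/(-11/15)=-2.7273
Confirm numerically:
  x=-2.047: |R|=0.60810 <1
  x=-1.804: |R|=0.45421 <1
  x=-1.541: |R|=0.27834 <1
  x=-3.288: |R|=1.28587 >1
  x=-2.906: |R|=1.09446 >1
Stable set (-2.7273, 0).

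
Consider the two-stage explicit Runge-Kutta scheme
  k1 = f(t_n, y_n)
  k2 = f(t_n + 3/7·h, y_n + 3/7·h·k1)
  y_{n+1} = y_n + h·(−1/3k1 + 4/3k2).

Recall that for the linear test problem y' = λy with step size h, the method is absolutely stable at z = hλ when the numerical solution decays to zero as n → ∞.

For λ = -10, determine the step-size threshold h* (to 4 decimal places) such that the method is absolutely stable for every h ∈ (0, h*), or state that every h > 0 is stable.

Test eqn y'=λy, z=hλ:
  k1=λy_n ⇒ h·k1=z·y_n;  k2=λ(1+3/7z)y_n ⇒ h·k2=z(1+3/7z)y_n
  y_{n+1}/y_n = 1 − 1/3z + 4/3z(1+3/7z) = 1 + z + 4/7z²
  Hence R(z) = 1 + z + 4/7z².

Solve |R(x)|<1 on ℝ⁻.
x=-1.26: |R|=0.6472
R=1: x+4/7x²=0 ⇒ x=−7/4=-1.7500; min R=1−1/(4·4/7)=0.5625>−1
Confirm numerically:
  x=-1.725: |R|=0.97536 <1
  x=-1.666: |R|=0.92003 <1
  x=-0.827: |R|=0.56382 <1
  x=-2.271: |R|=1.67611 >1
  x=-1.892: |R|=1.15352 >1
Stable set (-1.7500, 0).

(-1.7500,0); λ=-10 ⇒ h* = (7/4)/10 = 0.1750.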